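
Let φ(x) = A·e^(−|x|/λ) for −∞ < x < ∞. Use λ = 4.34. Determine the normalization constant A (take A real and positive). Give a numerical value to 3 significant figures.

A ≈ 0.480

Require ∫ |φ|² dx = 1 over the whole domain.
Recall ∫₀^∞ x^m e^(−x/β) dx = m!·β^(m+1), ∫|φ|² dx = A²·(λ).
Hence A² = 1/[λ].
Plugging in λ = 4.34 yields A = 0.4800.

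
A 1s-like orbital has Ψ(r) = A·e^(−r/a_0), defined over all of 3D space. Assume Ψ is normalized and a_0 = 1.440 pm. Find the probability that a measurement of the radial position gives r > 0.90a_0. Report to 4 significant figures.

P ≈ 0.7306

Integrate the radial probability density 4πr²|Ψ|² over r > 0.90a_0.
A² is fixed by ∫₀^∞ 4πr²|Ψ|² dr = 1, i.e. A² = (π·a_0^3)^(−1).
Substituting u = r/a_0, A², 4π and the length scale all cancel in the ratio: P = ∫_{0.90}^{∞} u^2·e^(-2·u) du / ∫_{0}^{∞} u^2·e^(-2·u) du.
With ∫ u^2·e^(-2·u) du = -(2·u^2 + 2·u + 1)·e^(-2·u)/4 + C, the region integral is 221·e^(-9/5)/200 and the full one is 1/4.
Taking the ratio yields P = 0.73062.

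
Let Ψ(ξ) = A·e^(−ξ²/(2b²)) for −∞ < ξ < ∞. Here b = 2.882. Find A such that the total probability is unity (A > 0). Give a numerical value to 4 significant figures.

We need A² ∫|f|² dξ = 1, taking the integral from −∞ to ∞.
With ∫_{−∞}^{∞} ξ^(2m) e^(−αξ²) dξ = (2m−1)!!·√π / (2^m α^(m+1/2)), ∫|Ψ|² dξ = A²·(√(π)·b).
With b = 2.882: A² = 0.19576 and A = 0.44245.

A ≈ 0.4425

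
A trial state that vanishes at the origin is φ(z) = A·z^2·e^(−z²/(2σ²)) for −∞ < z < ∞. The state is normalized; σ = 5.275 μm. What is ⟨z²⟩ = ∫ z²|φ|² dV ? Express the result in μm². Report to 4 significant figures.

⟨z^2⟩ ≈ 69.56 μm^2

By definition ⟨z²⟩ = ∫ z^2 |φ(z)|² dz.
Since the A² factors cancel between numerator and denominator, ⟨z²⟩ = 5·σ^2/2.
With σ = 5.275, ⟨z^2⟩ = 69.564.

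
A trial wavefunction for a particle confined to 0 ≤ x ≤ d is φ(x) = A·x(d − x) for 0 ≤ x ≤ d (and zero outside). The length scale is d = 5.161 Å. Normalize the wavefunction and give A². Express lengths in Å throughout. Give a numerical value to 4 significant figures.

A^2 ≈ 0.008193 Å^(-5)

Normalization requires ∫|φ|² dx = 1, integrated from 0 to d.
Carrying out the integral gives A² · d^5/30.
Substituting d = 5.161 gives A² = 0.0081932, so A = 0.090516.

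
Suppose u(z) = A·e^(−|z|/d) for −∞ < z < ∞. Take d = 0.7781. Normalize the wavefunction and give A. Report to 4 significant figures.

We need A² ∫|f|² dz = 1, taking the integral from −∞ to ∞.
With u = A·e^(−|z|/d), the integral evaluates to A²·[d].
Hence A² = 1/[d].
Substituting d = 0.7781 gives A² = 1.2852, so A = 1.1337.

A ≈ 1.134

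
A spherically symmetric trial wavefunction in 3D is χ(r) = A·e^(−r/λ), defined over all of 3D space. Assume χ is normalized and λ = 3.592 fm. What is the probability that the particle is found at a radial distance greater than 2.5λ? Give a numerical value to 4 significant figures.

P ≈ 0.1247

Integrate the radial probability density 4πr²|χ|² over r > 2.5λ.
Normalization gives A² = 1/(π·λ^3).
Let u = r/λ; then A², 4π and the length scale all cancel, so P = ∫_{2.5}^{∞} u^2·e^(-2·u) du ÷ ∫_{0}^{∞} u^2·e^(-2·u) du.
An antiderivative of u^2·e^(-2·u) is -(2·u^2 + 2·u + 1)·e^(-2·u)/4; evaluating from 2.5 to ∞ gives 37·e^(-5)/8, while the full integral is 1/4.
Taking the ratio yields P = 0.12465.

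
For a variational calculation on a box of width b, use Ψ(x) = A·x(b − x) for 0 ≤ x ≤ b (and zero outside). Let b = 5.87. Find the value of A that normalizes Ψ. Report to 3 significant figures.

A ≈ 0.0656

Require ∫ |Ψ|² dx = 1 over the whole domain.
Expanding the polynomial and integrating term by term, carrying out the integral gives A² · b^5/30.
So A² = (b^5/30)^(−1).
With b = 5.87: A² = 0.004305 and A = 0.06561.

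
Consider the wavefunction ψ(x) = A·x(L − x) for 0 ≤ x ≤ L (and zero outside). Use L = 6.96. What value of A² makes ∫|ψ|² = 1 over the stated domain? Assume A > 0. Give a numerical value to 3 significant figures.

The normalization condition is ∫|ψ|² dx = 1 from 0 to L.
The integral (without the A² prefactor) comes out to L^5/30.
Substituting L = 6.96 gives A² = 0.001837, so A = 0.04286.

A^2 ≈ 0.00184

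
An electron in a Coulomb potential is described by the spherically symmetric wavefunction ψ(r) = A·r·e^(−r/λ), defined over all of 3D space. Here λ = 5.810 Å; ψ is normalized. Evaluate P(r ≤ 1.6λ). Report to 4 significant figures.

P = ∫ |ψ|² 4πr² dr over r ≤ 1.6λ.
Normalization gives A² = 1/(3·π·λ^5).
Substituting u = r/λ, A², 4π and the length scale all cancel in the ratio: P = ∫_{0}^{1.6} u^4·e^(-2·u) du / ∫_{0}^{∞} u^4·e^(-2·u) du.
An antiderivative of u^4·e^(-2·u) is -(u^4/2 + u^3 + 3·u^2/2 + 3·u/2 + 3/4)·e^(-2·u); evaluating from 0 to 1.6 gives ≈ 0.164541, while the full integral is 3/4.
This evaluates to P = 0.21939.

P ≈ 0.2194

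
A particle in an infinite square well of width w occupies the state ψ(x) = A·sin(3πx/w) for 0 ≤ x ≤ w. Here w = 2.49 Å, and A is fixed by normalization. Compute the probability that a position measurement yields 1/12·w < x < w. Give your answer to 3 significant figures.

P ≈ 0.970

The probability is P = ∫ |ψ|² dx over [1/12·w, w].
With A² fixed by ∫|ψ|² = 1, i.e. A² = (w/2)^(−1), substitute and integrate.
Let u = x/w; then A² and the length scale cancel, so P = ∫_{1/12}^{1} sin(3·π·u)^2 du ÷ ∫_{0}^{1} sin(3·π·u)^2 du.
With ∫ sin(3·π·u)^2 du = u/2 - sin(6·π·u)/(12·π) + C, the region integral is 1/(12·π) + 11/24 and the full one is 1/2.
Evaluating gives P = (2 + 11·π)/(12·π).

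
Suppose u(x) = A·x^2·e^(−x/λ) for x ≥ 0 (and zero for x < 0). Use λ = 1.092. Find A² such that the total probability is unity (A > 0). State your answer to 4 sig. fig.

A^2 ≈ 0.8587

We need A² ∫|f|² dx = 1, taking the integral from 0 to ∞.
With ∫₀^∞ x^4 e^(−αx) dx = 4!/α^5, ∫|u|² dx = A²·(3·λ^5/4).
Substituting λ = 1.092 gives A² = 0.85867, so A = 0.92664.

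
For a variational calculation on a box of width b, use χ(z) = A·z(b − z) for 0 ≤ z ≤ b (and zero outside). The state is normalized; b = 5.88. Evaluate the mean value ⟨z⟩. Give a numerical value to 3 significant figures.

⟨z⟩ ≈ 2.94

The expectation value is the |χ|²-weighted average of z: ∫ z|χ|² dz.
Evaluating both integrals, ⟨z⟩ = b/2.
Putting b = 5.88 gives 2.940.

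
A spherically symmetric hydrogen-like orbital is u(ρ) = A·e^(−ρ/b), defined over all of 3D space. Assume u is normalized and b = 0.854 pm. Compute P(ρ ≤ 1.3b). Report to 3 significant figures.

P ≈ 0.482

P = ∫ |u|² 4πρ² dρ over ρ ≤ 1.3b.
A² is fixed by ∫₀^∞ 4πρ²|u|² dρ = 1, i.e. A² = (π·b^3)^(−1).
Let t = ρ/b; then A², 4π and the length scale all cancel, so P = ∫_{0}^{1.3} t^2·e^(-2·t) dt ÷ ∫_{0}^{∞} t^2·e^(-2·t) dt.
An antiderivative of t^2·e^(-2·t) is -(2·t^2 + 2·t + 1)·e^(-2·t)/4; evaluating from 0 to 1.3 gives 1/4 - 349·e^(-13/5)/200, while the full integral is 1/4.
Taking the ratio yields P = 0.4816.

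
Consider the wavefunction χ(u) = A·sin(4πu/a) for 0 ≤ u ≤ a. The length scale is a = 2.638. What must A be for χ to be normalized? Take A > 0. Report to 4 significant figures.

A ≈ 0.8707

Normalization requires ∫|χ|² du = 1, integrated from 0 to a.
Carrying out the integral gives A² · a/2.
Hence A² = 1/[a/2].
Substituting a = 2.638 gives A² = 0.75815, so A = 0.87072.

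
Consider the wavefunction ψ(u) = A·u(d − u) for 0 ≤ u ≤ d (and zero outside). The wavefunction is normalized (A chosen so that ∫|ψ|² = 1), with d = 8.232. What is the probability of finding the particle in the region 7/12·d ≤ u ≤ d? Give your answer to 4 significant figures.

P ≈ 0.3466

|ψ|² is the probability density, so P = ∫_{7/12·d}^{d} |ψ|² du.
With A² fixed by ∫|ψ|² = 1, i.e. A² = (d^5/30)^(−1), substitute and integrate.
Let t = u/d; then A² and the length scale cancel, so P = ∫_{7/12}^{1} t^2·(1 - t)^2 dt ÷ ∫_{0}^{1} t^2·(1 - t)^2 dt.
With ∫ t^2·(1 - t)^2 dt = t^3·(6·t^2 - 15·t + 10)/30 + C, the region integral is ≈ 0.0115540 and the full one is 1/30.
Taking the ratio, P = 0.34662.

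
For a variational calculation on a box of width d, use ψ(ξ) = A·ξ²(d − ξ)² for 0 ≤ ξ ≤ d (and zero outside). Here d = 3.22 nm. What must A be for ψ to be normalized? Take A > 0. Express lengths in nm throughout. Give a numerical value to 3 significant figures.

We need A² ∫|f|² dξ = 1, taking the integral from 0 to d.
With ψ = A·ξ²(d − ξ)², the integral evaluates to A²·[d^9/630].
Hence A² = 1/[d^9/630].
Plugging in d = 3.22 yields A = 0.1301.

A ≈ 0.130 nm^(-9/2)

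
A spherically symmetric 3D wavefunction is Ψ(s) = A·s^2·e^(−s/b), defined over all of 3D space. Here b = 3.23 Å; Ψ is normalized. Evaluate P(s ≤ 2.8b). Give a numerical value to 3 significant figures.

P ≈ 0.330

Integrate the radial probability density 4πs²|Ψ|² over s ≤ 2.8b.
Normalization gives A² = 1/(45·π·b^7/2).
In terms of u = s/b (A², 4π and the length scale all cancel between numerator and denominator), P = [∫_{0}^{2.8} u^6·e^(-2·u) du] / [∫_{0}^{∞} u^6·e^(-2·u) du].
Using ∫ u^6·e^(-2·u) du = -(4·u^6 + 12·u^5 + 30·u^4 + 60·u^3 + 90·u^2 + 90·u + 45)·e^(-2·u)/8, the numerator is ≈ 1.8548 and the denominator is 45/8.
The region integral divided by the full integral gives P = 0.3297.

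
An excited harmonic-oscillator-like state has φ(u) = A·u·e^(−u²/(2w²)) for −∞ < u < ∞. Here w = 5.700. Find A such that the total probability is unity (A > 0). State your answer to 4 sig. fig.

A ≈ 0.07806

The normalization condition is ∫|φ|² du = 1 from −∞ to ∞.
With ∫_{−∞}^{∞} u^(2m) e^(−αu²) du = (2m−1)!!·√π / (2^m α^(m+1/2)), carrying out the integral gives A² · √(π)·w^3/2.
So A² = (√(π)·w^3/2)^(−1).
Plugging in w = 5.700 yields A = 0.078058.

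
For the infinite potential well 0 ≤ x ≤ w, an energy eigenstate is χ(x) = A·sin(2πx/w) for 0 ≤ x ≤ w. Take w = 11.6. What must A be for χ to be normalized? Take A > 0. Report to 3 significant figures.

A ≈ 0.415

Require ∫ |χ|² dx = 1 over the whole domain.
Using sin²θ = (1 − cos 2θ)/2, ∫|χ|² dx = A²·(w/2).
So A² = (w/2)^(−1).
Substituting w = 11.6 gives A² = 0.1724, so A = 0.4152.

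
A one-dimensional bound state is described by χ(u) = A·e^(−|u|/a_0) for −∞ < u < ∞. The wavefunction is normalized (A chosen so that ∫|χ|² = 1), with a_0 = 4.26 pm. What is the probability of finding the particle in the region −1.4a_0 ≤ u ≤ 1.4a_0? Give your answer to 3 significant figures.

P ≈ 0.939

The probability is P = ∫ |χ|² du over [−1.4a_0, 1.4a_0].
Since A² = 1/(a_0), this is the region integral divided by the full normalization integral.
By symmetry take twice the u ≥ 0 contribution in numerator and denominator; the 2's cancel. Let t = u/a_0; then A² and the length scale cancel, so P = ∫_{0}^{1.4} e^(-2·t) dt ÷ ∫_{0}^{∞} e^(-2·t) dt.
With ∫ e^(-2·t) dt = -e^(-2·t)/2 + C, the region integral is 1/2 - e^(-14/5)/2 and the full one is 1/2.
Taking the ratio, P = 0.9392.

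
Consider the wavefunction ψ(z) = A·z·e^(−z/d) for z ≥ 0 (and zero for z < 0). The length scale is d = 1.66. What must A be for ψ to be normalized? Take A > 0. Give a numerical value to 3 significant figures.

Require ∫ |ψ|² dz = 1 over the whole domain.
Recall ∫₀^∞ z^m e^(−z/β) dz = m!·β^(m+1), ∫|ψ|² dz = A²·(d^3/4).
With d = 1.66: A² = 0.8745 and A = 0.9351.

A ≈ 0.935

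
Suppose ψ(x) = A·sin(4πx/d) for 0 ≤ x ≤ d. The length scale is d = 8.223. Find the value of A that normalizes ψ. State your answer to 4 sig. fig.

A ≈ 0.4932

We need A² ∫|f|² dx = 1, taking the integral from 0 to d.
Carrying out the integral gives A² · d/2.
Substituting d = 8.223 gives A² = 0.24322, so A = 0.49317.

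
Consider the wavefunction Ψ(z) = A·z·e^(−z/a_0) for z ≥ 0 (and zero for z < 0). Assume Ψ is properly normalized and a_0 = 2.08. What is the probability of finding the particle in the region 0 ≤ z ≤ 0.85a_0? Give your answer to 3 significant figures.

P = ∫_{0}^{0.85a_0} |Ψ(z)|² dz.
With A² fixed by ∫|Ψ|² = 1, i.e. A² = (a_0^3/4)^(−1), substitute and integrate.
Let u = z/a_0; then A² and the length scale cancel, so P = ∫_{0}^{0.85} u^2·e^(-2·u) du ÷ ∫_{0}^{∞} u^2·e^(-2·u) du.
An antiderivative of u^2·e^(-2·u) is -(2·u^2 + 2·u + 1)·e^(-2·u)/4; evaluating from 0 to 0.85 gives 1/4 - 829·e^(-17/10)/800, while the full integral is 1/4.
This works out to P = 0.2428.

P ≈ 0.243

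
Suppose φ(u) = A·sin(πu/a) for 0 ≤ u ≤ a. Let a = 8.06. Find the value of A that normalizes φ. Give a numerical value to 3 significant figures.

Normalization requires ∫|φ|² du = 1, integrated from 0 to a.
Using sin²θ = (1 − cos 2θ)/2, with φ = A·sin(πu/a), the integral evaluates to A²·[a/2].
So A² = (a/2)^(−1).
Substituting a = 8.06 gives A² = 0.2481, so A = 0.4981.

A ≈ 0.498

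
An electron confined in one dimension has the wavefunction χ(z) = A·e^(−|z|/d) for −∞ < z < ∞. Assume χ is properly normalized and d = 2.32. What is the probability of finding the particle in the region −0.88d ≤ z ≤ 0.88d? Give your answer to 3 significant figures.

P = ∫_{−0.88d}^{0.88d} |χ(z)|² dz.
Since A² = 1/(d), this is the region integral divided by the full normalization integral.
By symmetry take twice the z ≥ 0 contribution in numerator and denominator; the 2's cancel. In terms of u = z/d (A² and the length scale cancel between numerator and denominator), P = [∫_{0}^{0.88} e^(-2·u) du] / [∫_{0}^{∞} e^(-2·u) du].
An antiderivative of e^(-2·u) is -e^(-2·u)/2; evaluating from 0 to 0.88 gives 1/2 - e^(-44/25)/2, while the full integral is 1/2.
Taking the ratio, P = 0.8280.

P ≈ 0.828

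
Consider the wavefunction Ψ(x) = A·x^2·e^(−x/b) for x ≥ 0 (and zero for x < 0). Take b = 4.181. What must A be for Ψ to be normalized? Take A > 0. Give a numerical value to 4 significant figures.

Normalization requires ∫|Ψ|² dx = 1, integrated from 0 to ∞.
With ∫₀^∞ x^4 e^(−αx) dx = 4!/α^5, ∫|Ψ|² dx = A²·(3·b^5/4).
Setting this equal to 1 gives A² = 1/(3·b^5/4).
With b = 4.181: A² = 0.0010436 and A = 0.032305.

A ≈ 0.03230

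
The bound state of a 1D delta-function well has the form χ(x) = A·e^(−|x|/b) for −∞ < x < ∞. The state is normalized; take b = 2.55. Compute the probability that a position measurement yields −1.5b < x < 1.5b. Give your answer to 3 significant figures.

The probability is P = ∫ |χ|² dx over [−1.5b, 1.5b].
The normalization integral ∫|χ|²dx over the whole domain equals b·A², and A² cancels in the ratio.
Both integrals are even about x = 0, so only the x ≥ 0 halves are needed (the factors of 2 cancel). Substituting u = x/b, A² and the length scale cancel in the ratio: P = ∫_{0}^{1.5} e^(-2·u) du / ∫_{0}^{∞} e^(-2·u) du.
With ∫ e^(-2·u) du = -e^(-2·u)/2 + C, the region integral is 1/2 - e^(-3)/2 and the full one is 1/2.
This works out to P = 0.9502.

P ≈ 0.950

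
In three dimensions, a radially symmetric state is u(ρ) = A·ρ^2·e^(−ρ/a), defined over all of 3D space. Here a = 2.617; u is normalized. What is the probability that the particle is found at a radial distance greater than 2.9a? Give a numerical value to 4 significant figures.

P ≈ 0.6384

Integrate the radial probability density 4πρ²|u|² over ρ > 2.9a.
A² is fixed by ∫₀^∞ 4πρ²|u|² dρ = 1, i.e. A² = (45·π·a^7/2)^(−1).
Substituting t = ρ/a, A², 4π and the length scale all cancel in the ratio: P = ∫_{2.9}^{∞} t^6·e^(-2·t) dt / ∫_{0}^{∞} t^6·e^(-2·t) dt.
Using ∫ t^6·e^(-2·t) dt = -(4·t^6 + 12·t^5 + 30·t^4 + 60·t^3 + 90·t^2 + 90·t + 45)·e^(-2·t)/8, the numerator is ≈ 3.59095 and the denominator is 45/8.
The region integral divided by the full integral gives P = 0.63839.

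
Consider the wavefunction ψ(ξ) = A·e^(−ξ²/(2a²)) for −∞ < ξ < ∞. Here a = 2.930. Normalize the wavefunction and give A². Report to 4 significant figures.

A^2 ≈ 0.1926

The normalization condition is ∫|ψ|² dξ = 1 from −∞ to ∞.
The integral (without the A² prefactor) comes out to √(π)·a.
So A² = (√(π)·a)^(−1).
Plugging in a = 2.930 yields A = 0.43881.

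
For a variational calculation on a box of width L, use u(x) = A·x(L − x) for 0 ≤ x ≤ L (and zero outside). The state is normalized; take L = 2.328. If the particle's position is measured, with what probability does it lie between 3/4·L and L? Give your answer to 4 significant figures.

P ≈ 0.1035

The probability is P = ∫ |u|² dx over [3/4·L, L].
With A² fixed by ∫|u|² = 1, i.e. A² = (L^5/30)^(−1), substitute and integrate.
In terms of t = x/L (A² and the length scale cancel between numerator and denominator), P = [∫_{3/4}^{1} t^2·(1 - t)^2 dt] / [∫_{0}^{1} t^2·(1 - t)^2 dt].
With ∫ t^2·(1 - t)^2 dt = t^3·(6·t^2 - 15·t + 10)/30 + C, the region integral is ≈ 0.00345052 and the full one is 1/30.
Taking the ratio, P = 53/512.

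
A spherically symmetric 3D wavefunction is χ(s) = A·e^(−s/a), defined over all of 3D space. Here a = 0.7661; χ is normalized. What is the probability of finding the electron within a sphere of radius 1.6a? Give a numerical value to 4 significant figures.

P ≈ 0.6201

P = ∫ |χ|² 4πs² ds over s ≤ 1.6a.
Normalization gives A² = 1/(π·a^3).
Substituting u = s/a, A², 4π and the length scale all cancel in the ratio: P = ∫_{0}^{1.6} u^2·e^(-2·u) du / ∫_{0}^{∞} u^2·e^(-2·u) du.
An antiderivative of u^2·e^(-2·u) is -(2·u^2 + 2·u + 1)·e^(-2·u)/4; evaluating from 0 to 1.6 gives 1/4 - 233·e^(-16/5)/100, while the full integral is 1/4.
This evaluates to P = 0.62010.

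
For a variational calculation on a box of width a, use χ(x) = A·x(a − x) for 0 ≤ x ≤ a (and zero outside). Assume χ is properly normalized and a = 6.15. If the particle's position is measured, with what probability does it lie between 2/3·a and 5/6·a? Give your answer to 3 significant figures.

The probability is P = ∫ |χ|² dx over [2/3·a, 5/6·a].
With A² fixed by ∫|χ|² = 1, i.e. A² = (a^5/30)^(−1), substitute and integrate.
Substituting u = x/a, A² and the length scale cancel in the ratio: P = ∫_{2/3}^{5/6} u^2·(1 - u)^2 du / ∫_{0}^{1} u^2·(1 - u)^2 du.
With ∫ u^2·(1 - u)^2 du = u^3·(6·u^2 - 15·u + 10)/30 + C, the region integral is ≈ 0.0058128 and the full one is 1/30.
Evaluating gives P = 113/648.

P ≈ 0.174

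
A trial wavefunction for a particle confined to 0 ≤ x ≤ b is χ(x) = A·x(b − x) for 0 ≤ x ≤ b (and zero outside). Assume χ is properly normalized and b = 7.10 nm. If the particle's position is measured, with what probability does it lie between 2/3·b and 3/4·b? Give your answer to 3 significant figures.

P ≈ 0.106

P = ∫_{2/3·b}^{3/4·b} |χ(x)|² dx.
Since A² = 1/(b^5/30), this is the region integral divided by the full normalization integral.
Let u = x/b; then A² and the length scale cancel, so P = ∫_{2/3}^{3/4} u^2·(1 - u)^2 du ÷ ∫_{0}^{1} u^2·(1 - u)^2 du.
Using ∫ u^2·(1 - u)^2 du = u^3·(6·u^2 - 15·u + 10)/30, the numerator is ≈ 0.0035454 and the denominator is 1/30.
Evaluating gives P = 0.1064.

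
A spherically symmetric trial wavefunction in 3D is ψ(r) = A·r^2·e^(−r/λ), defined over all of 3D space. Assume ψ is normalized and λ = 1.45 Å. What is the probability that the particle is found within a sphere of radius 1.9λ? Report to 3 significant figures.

P ≈ 0.0909

Integrate the radial probability density 4πr²|ψ|² over r ≤ 1.9λ.
The full normalization integral is A²·[45·π·λ^7/2] = 1, fixing A².
Substituting u = r/λ, A², 4π and the length scale all cancel in the ratio: P = ∫_{0}^{1.9} u^6·e^(-2·u) du / ∫_{0}^{∞} u^6·e^(-2·u) du.
Using ∫ u^6·e^(-2·u) du = -(4·u^6 + 12·u^5 + 30·u^4 + 60·u^3 + 90·u^2 + 90·u + 45)·e^(-2·u)/8, the numerator is ≈ 0.51127 and the denominator is 45/8.
Taking the ratio yields P = 0.09089.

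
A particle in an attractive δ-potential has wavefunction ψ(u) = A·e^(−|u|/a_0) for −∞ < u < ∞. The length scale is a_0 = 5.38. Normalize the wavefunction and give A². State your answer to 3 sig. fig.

The normalization condition is ∫|ψ|² du = 1 from −∞ to ∞.
Carrying out the integral gives A² · a_0.
Substituting a_0 = 5.38 gives A² = 0.1859, so A = 0.4311.

A^2 ≈ 0.186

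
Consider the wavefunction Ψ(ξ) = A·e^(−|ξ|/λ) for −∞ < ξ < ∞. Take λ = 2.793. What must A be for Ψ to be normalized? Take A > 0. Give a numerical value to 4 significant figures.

Normalization requires ∫|Ψ|² dξ = 1, integrated from −∞ to ∞.
Carrying out the integral gives A² · λ.
So A² = (λ)^(−1).
Substituting λ = 2.793 gives A² = 0.35804, so A = 0.59836.

A ≈ 0.5984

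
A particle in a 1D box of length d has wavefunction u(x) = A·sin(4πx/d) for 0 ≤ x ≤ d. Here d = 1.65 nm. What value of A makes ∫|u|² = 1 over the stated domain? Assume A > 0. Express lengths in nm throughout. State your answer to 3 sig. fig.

A ≈ 1.10 nm^(-1/2)

Normalization requires ∫|u|² dx = 1, integrated from 0 to d.
∫|u|² dx = A²·(d/2).
Setting this equal to 1 gives A² = 1/(d/2).
With d = 1.65: A² = 1.212 and A = 1.101.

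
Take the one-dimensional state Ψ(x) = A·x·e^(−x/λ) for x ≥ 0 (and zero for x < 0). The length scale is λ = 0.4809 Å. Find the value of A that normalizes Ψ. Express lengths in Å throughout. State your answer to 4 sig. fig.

A ≈ 5.997 Å^(-3/2)

Require ∫ |Ψ|² dx = 1 over the whole domain.
The integral (without the A² prefactor) comes out to λ^3/4.
Setting this equal to 1 gives A² = 1/(λ^3/4).
Plugging in λ = 0.4809 yields A = 5.9972.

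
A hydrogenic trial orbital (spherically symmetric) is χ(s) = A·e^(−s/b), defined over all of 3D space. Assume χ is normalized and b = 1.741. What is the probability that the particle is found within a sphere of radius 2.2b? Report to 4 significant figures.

With dV = 4πs²ds, the probability is ∫|χ|² dV over s ≤ 2.2b.
The full normalization integral is A²·[π·b^3] = 1, fixing A².
In terms of u = s/b (A², 4π and the length scale all cancel between numerator and denominator), P = [∫_{0}^{2.2} u^2·e^(-2·u) du] / [∫_{0}^{∞} u^2·e^(-2·u) du].
Using ∫ u^2·e^(-2·u) du = -(2·u^2 + 2·u + 1)·e^(-2·u)/4, the numerator is 1/4 - 377·e^(-22/5)/100 and the denominator is 1/4.
The region integral divided by the full integral gives P = 0.81486.

P ≈ 0.8149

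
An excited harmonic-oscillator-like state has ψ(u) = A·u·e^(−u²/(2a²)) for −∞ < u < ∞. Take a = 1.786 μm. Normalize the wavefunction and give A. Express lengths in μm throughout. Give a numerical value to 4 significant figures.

The normalization condition is ∫|ψ|² du = 1 from −∞ to ∞.
∫|ψ|² du = A²·(√(π)·a^3/2).
So A² = (√(π)·a^3/2)^(−1).
Plugging in a = 1.786 yields A = 0.44505.

A ≈ 0.4450 μm^(-3/2)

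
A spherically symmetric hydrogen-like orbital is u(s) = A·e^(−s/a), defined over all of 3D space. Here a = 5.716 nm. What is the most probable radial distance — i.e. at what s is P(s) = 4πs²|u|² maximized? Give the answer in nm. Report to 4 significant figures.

The maximum of P(s) = 4πs²|u|² occurs where its derivative vanishes.
Solving yields s = a.
With a = 5.716, the most probable radial distance is 5.7160 nm.

s ≈ 5.716 nm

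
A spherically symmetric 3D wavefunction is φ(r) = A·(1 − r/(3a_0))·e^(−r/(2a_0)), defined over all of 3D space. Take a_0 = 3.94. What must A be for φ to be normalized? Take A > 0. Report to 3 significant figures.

The normalization condition is ∫|φ|² 4πr² dr = 1 from 0 to ∞.
The angular integral contributes 4π, leaving ∫₀^∞ r²|φ|² dr.
The integral (without the A² prefactor) comes out to 8·π·a_0^3/3.
So A² = (8·π·a_0^3/3)^(−1).
Plugging in a_0 = 3.94 yields A = 0.04418.

A ≈ 0.0442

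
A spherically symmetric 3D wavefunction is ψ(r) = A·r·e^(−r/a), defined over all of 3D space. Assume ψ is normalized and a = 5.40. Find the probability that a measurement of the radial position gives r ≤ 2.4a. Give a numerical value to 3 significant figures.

P ≈ 0.524

Integrate the radial probability density 4πr²|ψ|² over r ≤ 2.4a.
Normalization gives A² = 1/(3·π·a^5).
Let u = r/a; then A², 4π and the length scale all cancel, so P = ∫_{0}^{2.4} u^4·e^(-2·u) du ÷ ∫_{0}^{∞} u^4·e^(-2·u) du.
Using ∫ u^4·e^(-2·u) du = -(u^4/2 + u^3 + 3·u^2/2 + 3·u/2 + 3/4)·e^(-2·u), the numerator is ≈ 0.39281 and the denominator is 3/4.
This evaluates to P = 0.5237.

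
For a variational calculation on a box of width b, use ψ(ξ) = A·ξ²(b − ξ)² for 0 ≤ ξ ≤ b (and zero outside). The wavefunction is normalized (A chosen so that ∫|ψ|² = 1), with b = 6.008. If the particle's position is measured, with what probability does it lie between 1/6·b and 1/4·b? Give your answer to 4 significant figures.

P ≈ 0.03998

|ψ|² is the probability density, so P = ∫_{1/6·b}^{1/4·b} |ψ|² dξ.
The normalization integral ∫|ψ|²dξ over the whole domain equals b^9/630·A², and A² cancels in the ratio.
Let u = ξ/b; then A² and the length scale cancel, so P = ∫_{1/6}^{1/4} u^4·(1 - u)^4 du ÷ ∫_{0}^{1} u^4·(1 - u)^4 du.
With ∫ u^4·(1 - u)^4 du = u^5·(70·u^4 - 315·u^3 + 540·u^2 - 420·u + 126)/630 + C, the region integral is ≈ 0.0000634559 and the full one is 1/630.
Evaluating gives P = 0.039977.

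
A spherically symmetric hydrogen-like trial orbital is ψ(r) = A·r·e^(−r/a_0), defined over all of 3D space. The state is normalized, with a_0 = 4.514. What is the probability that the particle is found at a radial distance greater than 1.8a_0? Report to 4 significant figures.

P ≈ 0.7064

With dV = 4πr²dr, the probability is ∫|ψ|² dV over r > 1.8a_0.
Normalization gives A² = 1/(3·π·a_0^5).
Let u = r/a_0; then A², 4π and the length scale all cancel, so P = ∫_{1.8}^{∞} u^4·e^(-2·u) du ÷ ∫_{0}^{∞} u^4·e^(-2·u) du.
With ∫ u^4·e^(-2·u) du = -(u^4/2 + u^3 + 3·u^2/2 + 3·u/2 + 3/4)·e^(-2·u) + C, the region integral is ≈ 0.529829 and the full one is 3/4.
The region integral divided by the full integral gives P = 0.70644.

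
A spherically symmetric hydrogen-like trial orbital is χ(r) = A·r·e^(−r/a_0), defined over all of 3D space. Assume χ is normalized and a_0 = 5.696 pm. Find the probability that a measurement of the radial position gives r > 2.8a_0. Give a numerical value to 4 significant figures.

P ≈ 0.3422

With dV = 4πr²dr, the probability is ∫|χ|² dV over r > 2.8a_0.
A² is fixed by ∫₀^∞ 4πr²|χ|² dr = 1, i.e. A² = (3·π·a_0^5)^(−1).
Substituting u = r/a_0, A², 4π and the length scale all cancel in the ratio: P = ∫_{2.8}^{∞} u^4·e^(-2·u) du / ∫_{0}^{∞} u^4·e^(-2·u) du.
An antiderivative of u^4·e^(-2·u) is -(u^4/2 + u^3 + 3·u^2/2 + 3·u/2 + 3/4)·e^(-2·u); evaluating from 2.8 to ∞ gives ≈ 0.256613, while the full integral is 3/4.
The region integral divided by the full integral gives P = 0.34215.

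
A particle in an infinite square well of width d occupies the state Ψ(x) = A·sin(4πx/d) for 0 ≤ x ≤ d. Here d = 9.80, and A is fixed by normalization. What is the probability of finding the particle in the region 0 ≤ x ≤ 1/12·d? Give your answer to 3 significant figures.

P = ∫_{0}^{1/12·d} |Ψ(x)|² dx.
The normalization integral ∫|Ψ|²dx over the whole domain equals d/2·A², and A² cancels in the ratio.
In terms of u = x/d (A² and the length scale cancel between numerator and denominator), P = [∫_{0}^{1/12} sin(4·π·u)^2 du] / [∫_{0}^{1} sin(4·π·u)^2 du].
Using ∫ sin(4·π·u)^2 du = u/2 - sin(4·π·u)·cos(4·π·u)/(8·π), the numerator is -√(3)/(32·π) + 1/24 and the denominator is 1/2.
The result is P = (-√(3)/16 + π/12)/π.

P ≈ 0.0489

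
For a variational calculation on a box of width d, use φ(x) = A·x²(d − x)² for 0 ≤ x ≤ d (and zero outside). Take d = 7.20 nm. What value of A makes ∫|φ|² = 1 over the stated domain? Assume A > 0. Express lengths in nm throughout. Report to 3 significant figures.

We need A² ∫|f|² dx = 1, taking the integral from 0 to d.
With φ = A·x²(d − x)², the integral evaluates to A²·[d^9/630].
With d = 7.20: A² = 0.00001212 and A = 0.003481.

A ≈ 0.00348 nm^(-9/2)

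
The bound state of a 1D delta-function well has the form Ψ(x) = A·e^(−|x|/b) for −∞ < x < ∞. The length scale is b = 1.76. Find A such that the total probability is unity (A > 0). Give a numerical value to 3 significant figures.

The normalization condition is ∫|Ψ|² dx = 1 from −∞ to ∞.
∫|Ψ|² dx = A²·(b).
Hence A² = 1/[b].
With b = 1.76: A² = 0.5682 and A = 0.7538.

A ≈ 0.754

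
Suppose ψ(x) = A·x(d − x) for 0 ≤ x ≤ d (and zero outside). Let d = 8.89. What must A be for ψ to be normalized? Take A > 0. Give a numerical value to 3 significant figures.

A ≈ 0.0232

The normalization condition is ∫|ψ|² dx = 1 from 0 to d.
Expanding the polynomial and integrating term by term, carrying out the integral gives A² · d^5/30.
Setting this equal to 1 gives A² = 1/(d^5/30).
Substituting d = 8.89 gives A² = 0.0005403, so A = 0.02324.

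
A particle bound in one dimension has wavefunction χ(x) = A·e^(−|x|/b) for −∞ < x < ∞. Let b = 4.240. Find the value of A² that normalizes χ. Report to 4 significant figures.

Require ∫ |χ|² dx = 1 over the whole domain.
Recall ∫₀^∞ x^m e^(−x/β) dx = m!·β^(m+1), carrying out the integral gives A² · b.
Setting this equal to 1 gives A² = 1/(b).
With b = 4.240: A² = 0.23585 and A = 0.48564.

A^2 ≈ 0.2358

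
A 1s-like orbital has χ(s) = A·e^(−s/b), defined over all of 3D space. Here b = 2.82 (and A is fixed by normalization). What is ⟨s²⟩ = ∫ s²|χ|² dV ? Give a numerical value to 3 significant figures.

By definition ⟨s²⟩ = ∫ s^2 |χ(s)|² 4πs² ds.
Evaluating both integrals, ⟨s²⟩ = 3·b^2.
Putting b = 2.82 gives 23.86.

⟨s^2⟩ ≈ 23.9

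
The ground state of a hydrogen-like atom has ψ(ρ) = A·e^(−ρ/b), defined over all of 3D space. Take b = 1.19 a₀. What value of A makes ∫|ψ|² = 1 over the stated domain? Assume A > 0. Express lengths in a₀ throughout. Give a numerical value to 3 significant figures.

The normalization condition is ∫|ψ|² 4πρ² dρ = 1 from 0 to ∞.
With ∫₀^∞ ρ^2 e^(−αρ) dρ = 2!/α^3, ∫|ψ|² 4πρ² dρ = A²·(π·b^3).
Hence A² = 1/[π·b^3].
Substituting b = 1.19 gives A² = 0.1889, so A = 0.4346.

A ≈ 0.435 a₀^(-3/2)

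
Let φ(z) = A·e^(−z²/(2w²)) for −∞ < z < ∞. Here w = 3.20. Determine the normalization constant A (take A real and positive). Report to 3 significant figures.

Require ∫ |φ|² dz = 1 over the whole domain.
Differentiating ∫e^(−αz²) dz = √(π/α) under α to get the higher moments, the integral (without the A² prefactor) comes out to √(π)·w.
Setting this equal to 1 gives A² = 1/(√(π)·w).
Substituting w = 3.20 gives A² = 0.1763, so A = 0.4199.

A ≈ 0.420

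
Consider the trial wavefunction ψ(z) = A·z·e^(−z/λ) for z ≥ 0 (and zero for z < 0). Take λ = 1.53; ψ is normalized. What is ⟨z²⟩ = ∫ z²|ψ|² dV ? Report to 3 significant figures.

⟨z^2⟩ ≈ 7.02

By definition ⟨z²⟩ = ∫ z^2 |ψ(z)|² dz.
Using ∫₀^∞ zⁿ e^(−αz) dz = n!/αⁿ⁺¹, the ratio of the moment integral to the normalization integral gives ⟨z²⟩ = 3·λ^2.
With λ = 1.53, ⟨z^2⟩ = 7.023.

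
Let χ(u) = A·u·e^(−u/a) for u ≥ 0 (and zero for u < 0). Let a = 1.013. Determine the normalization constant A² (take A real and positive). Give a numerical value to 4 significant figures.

Require ∫ |χ|² du = 1 over the whole domain.
Using ∫₀^∞ uⁿ e^(−αu) du = n!/αⁿ⁺¹, carrying out the integral gives A² · a^3/4.
With a = 1.013: A² = 3.8480 and A = 1.9616.

A^2 ≈ 3.848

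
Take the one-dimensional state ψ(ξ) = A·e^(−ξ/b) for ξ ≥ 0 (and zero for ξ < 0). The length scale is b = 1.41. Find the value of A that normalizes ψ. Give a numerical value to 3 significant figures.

A ≈ 1.19

We need A² ∫|f|² dξ = 1, taking the integral from 0 to ∞.
With ∫₀^∞ ξ^0 e^(−αξ) dξ = 0!/α^1, with ψ = A·e^(−ξ/b), the integral evaluates to A²·[b/2].
Hence A² = 1/[b/2].
Substituting b = 1.41 gives A² = 1.418, so A = 1.191.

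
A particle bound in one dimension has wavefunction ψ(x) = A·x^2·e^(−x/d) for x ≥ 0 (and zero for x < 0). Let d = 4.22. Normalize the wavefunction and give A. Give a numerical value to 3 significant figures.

A ≈ 0.0316

The normalization condition is ∫|ψ|² dx = 1 from 0 to ∞.
Using ∫₀^∞ xⁿ e^(−αx) dx = n!/αⁿ⁺¹, the integral (without the A² prefactor) comes out to 3·d^5/4.
Substituting d = 4.22 gives A² = 0.0009963, so A = 0.03156.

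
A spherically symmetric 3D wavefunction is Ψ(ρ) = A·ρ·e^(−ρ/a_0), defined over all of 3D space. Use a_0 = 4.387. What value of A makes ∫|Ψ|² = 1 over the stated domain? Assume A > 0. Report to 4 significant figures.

A ≈ 0.008081

We need A² ∫|f|² 4πρ² dρ = 1, taking the integral from 0 to ∞.
The angular integral contributes 4π, leaving ∫₀^∞ ρ²|Ψ|² dρ.
With ∫₀^∞ ρ^4 e^(−αρ) dρ = 4!/α^5, carrying out the integral gives A² · 3·π·a_0^5.
So A² = (3·π·a_0^5)^(−1).
Plugging in a_0 = 4.387 yields A = 0.0080806.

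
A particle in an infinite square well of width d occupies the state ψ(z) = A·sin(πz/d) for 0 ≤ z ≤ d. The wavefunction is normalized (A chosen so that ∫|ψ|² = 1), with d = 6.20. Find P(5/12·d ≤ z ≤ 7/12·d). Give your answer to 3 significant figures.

The probability is P = ∫ |ψ|² dz over [5/12·d, 7/12·d].
With A² fixed by ∫|ψ|² = 1, i.e. A² = (d/2)^(−1), substitute and integrate.
In terms of u = z/d (A² and the length scale cancel between numerator and denominator), P = [∫_{5/12}^{7/12} sin(π·u)^2 du] / [∫_{0}^{1} sin(π·u)^2 du].
Using ∫ sin(π·u)^2 du = u/2 - sin(2·π·u)/(4·π), the numerator is 1/(4·π) + 1/12 and the denominator is 1/2.
The result is P = (3 + π)/(6·π).

P ≈ 0.326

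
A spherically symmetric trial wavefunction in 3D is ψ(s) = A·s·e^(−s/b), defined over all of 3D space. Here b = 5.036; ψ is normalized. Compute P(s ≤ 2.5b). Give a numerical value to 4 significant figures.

Integrate the radial probability density 4πs²|ψ|² over s ≤ 2.5b.
A² is fixed by ∫₀^∞ 4πs²|ψ|² ds = 1, i.e. A² = (3·π·b^5)^(−1).
Substituting u = s/b, A², 4π and the length scale all cancel in the ratio: P = ∫_{0}^{2.5} u^4·e^(-2·u) du / ∫_{0}^{∞} u^4·e^(-2·u) du.
With ∫ u^4·e^(-2·u) du = -(u^4/2 + u^3 + 3·u^2/2 + 3·u/2 + 3/4)·e^(-2·u) + C, the region integral is 3/4 - 1569·e^(-5)/32 and the full one is 3/4.
Taking the ratio yields P = 0.55951.

P ≈ 0.5595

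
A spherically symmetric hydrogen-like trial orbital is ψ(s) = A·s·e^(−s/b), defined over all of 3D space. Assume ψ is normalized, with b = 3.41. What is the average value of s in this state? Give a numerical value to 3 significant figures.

⟨s⟩ = ∫ s |ψ|² 4πs² ds over the full domain.
With ∫₀^∞ s^5 e^(−αs) ds = 5!/α^6, since the A² factors cancel between numerator and denominator, ⟨s⟩ = 5·b/2.
With b = 3.41, ⟨s⟩ = 8.525.

⟨s⟩ ≈ 8.53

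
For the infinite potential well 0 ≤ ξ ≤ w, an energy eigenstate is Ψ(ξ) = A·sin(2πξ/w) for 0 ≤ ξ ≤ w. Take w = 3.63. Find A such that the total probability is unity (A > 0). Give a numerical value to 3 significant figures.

Normalization requires ∫|Ψ|² dξ = 1, integrated from 0 to w.
With ∫₀^w sin²(nπξ/w) dξ = w/2, ∫|Ψ|² dξ = A²·(w/2).
So A² = (w/2)^(−1).
With w = 3.63: A² = 0.5510 and A = 0.7423.

A ≈ 0.742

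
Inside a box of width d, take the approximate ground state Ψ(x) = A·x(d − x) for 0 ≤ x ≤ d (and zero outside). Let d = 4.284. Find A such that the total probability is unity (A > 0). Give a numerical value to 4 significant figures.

A ≈ 0.1442

We need A² ∫|f|² dx = 1, taking the integral from 0 to d.
With Ψ = A·x(d − x), the integral evaluates to A²·[d^5/30].
Substituting d = 4.284 gives A² = 0.020791, so A = 0.14419.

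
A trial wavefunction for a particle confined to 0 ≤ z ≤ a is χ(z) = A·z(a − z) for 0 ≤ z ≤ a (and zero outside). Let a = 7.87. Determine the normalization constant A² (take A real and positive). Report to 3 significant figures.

The normalization condition is ∫|χ|² dz = 1 from 0 to a.
With χ = A·z(a − z), the integral evaluates to A²·[a^5/30].
Setting this equal to 1 gives A² = 1/(a^5/30).
Substituting a = 7.87 gives A² = 0.0009937, so A = 0.03152.

A^2 ≈ 0.000994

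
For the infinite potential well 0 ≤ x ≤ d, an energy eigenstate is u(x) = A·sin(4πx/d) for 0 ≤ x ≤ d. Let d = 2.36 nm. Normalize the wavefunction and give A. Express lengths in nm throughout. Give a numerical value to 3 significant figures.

A ≈ 0.921 nm^(-1/2)

The normalization condition is ∫|u|² dx = 1 from 0 to d.
The integral (without the A² prefactor) comes out to d/2.
So A² = (d/2)^(−1).
Substituting d = 2.36 gives A² = 0.8475, so A = 0.9206.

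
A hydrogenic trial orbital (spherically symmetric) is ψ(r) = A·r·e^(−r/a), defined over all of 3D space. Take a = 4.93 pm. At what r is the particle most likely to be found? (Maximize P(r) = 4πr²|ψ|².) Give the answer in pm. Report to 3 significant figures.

r ≈ 9.86 pm

The maximum of P(r) = 4πr²|ψ|² occurs where its derivative vanishes.
Solving yields r = 2·a.
With a = 4.93, the most probable radial distance is 9.860 pm.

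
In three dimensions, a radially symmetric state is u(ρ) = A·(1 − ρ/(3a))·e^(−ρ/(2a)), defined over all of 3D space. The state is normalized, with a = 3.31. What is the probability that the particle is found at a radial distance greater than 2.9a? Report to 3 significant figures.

P ≈ 0.647

P = ∫ |u|² 4πρ² dρ over ρ > 2.9a.
The full normalization integral is A²·[8·π·a^3/3] = 1, fixing A².
Substituting t = ρ/a, A², 4π and the length scale all cancel in the ratio: P = ∫_{2.9}^{∞} t^2·(1 - t/3)^2·e^(-t) dt / ∫_{0}^{∞} t^2·(1 - t/3)^2·e^(-t) dt.
Using ∫ t^2·(1 - t/3)^2·e^(-t) dt = (-t^4 + 2·t^3 - 3·t^2 - 6·t - 6)·e^(-t)/9, the numerator is ≈ 0.43150 and the denominator is 2/3.
The region integral divided by the full integral gives P = 0.6473.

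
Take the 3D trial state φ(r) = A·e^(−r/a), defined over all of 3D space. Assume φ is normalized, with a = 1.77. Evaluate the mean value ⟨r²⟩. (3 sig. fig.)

⟨r^2⟩ ≈ 9.40

⟨r²⟩ = ∫ r^2 |φ|² 4πr² dr over the full domain.
The ratio of the moment integral to the normalization integral gives ⟨r²⟩ = 3·a^2.
Putting a = 1.77 gives 9.399.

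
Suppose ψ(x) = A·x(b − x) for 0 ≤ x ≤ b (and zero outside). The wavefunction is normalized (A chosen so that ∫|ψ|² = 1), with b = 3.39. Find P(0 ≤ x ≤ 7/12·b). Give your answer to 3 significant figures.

The probability is P = ∫ |ψ|² dx over [0, 7/12·b].
Since A² = 1/(b^5/30), this is the region integral divided by the full normalization integral.
In terms of u = x/b (A² and the length scale cancel between numerator and denominator), P = [∫_{0}^{7/12} u^2·(1 - u)^2 du] / [∫_{0}^{1} u^2·(1 - u)^2 du].
Using ∫ u^2·(1 - u)^2 du = u^3·(6·u^2 - 15·u + 10)/30, the numerator is ≈ 0.021779 and the denominator is 1/30.
The result is P = 0.6534.

P ≈ 0.653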